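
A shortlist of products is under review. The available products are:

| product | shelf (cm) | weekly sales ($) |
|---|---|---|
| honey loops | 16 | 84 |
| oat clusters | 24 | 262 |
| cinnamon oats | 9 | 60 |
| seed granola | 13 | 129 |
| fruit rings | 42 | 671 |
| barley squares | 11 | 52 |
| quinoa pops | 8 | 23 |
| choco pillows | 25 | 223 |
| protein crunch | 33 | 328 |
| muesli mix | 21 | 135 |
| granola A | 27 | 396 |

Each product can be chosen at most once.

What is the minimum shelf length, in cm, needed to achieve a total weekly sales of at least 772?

55

Minimise cm subject to total weekly sales ≥ 772.
seed granola + fruit rings: 800 weekly sales at 55 cm.
No combination under 55 cm hits 772.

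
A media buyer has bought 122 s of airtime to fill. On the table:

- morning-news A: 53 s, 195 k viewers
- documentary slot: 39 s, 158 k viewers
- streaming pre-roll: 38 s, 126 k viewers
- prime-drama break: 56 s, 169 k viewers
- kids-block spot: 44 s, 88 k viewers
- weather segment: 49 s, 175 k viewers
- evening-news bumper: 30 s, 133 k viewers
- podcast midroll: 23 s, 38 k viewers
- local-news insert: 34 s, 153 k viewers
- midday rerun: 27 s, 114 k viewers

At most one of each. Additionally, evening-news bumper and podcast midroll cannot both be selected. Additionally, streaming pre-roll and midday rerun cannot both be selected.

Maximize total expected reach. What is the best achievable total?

486

Density check — local-news insert 4.50, evening-news bumper 4.43, midday rerun 4.22 are the best per s.
Morning-news A + documentary slot + evening-news bumper uses 122 of the 122 s and totals 486.
Documentary slot + weather segment + local-news insert (122 s) also reaches 486 — a tie, but nothing goes higher.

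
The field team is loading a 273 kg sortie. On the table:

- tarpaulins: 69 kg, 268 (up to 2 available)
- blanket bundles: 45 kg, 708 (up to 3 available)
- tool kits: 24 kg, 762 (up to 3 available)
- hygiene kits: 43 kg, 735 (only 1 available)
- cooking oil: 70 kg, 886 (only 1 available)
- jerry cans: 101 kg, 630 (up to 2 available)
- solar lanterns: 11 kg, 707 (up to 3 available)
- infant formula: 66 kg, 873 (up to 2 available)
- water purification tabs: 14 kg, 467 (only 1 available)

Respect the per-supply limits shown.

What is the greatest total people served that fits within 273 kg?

Ranking by ratio (people served/kg): solar lanterns 64.27, water purification tabs 33.36, tool kits 31.75, hygiene kits 17.09.
Filling by ratio: 2×blanket bundles + 3×tool kits + hygiene kits + 3×solar lanterns + water purification tabs for 7025, with 21 kg left unused.
Replace blanket bundles with infant formula: the trade gains 165 net, giving 7190 at 273 kg.

7190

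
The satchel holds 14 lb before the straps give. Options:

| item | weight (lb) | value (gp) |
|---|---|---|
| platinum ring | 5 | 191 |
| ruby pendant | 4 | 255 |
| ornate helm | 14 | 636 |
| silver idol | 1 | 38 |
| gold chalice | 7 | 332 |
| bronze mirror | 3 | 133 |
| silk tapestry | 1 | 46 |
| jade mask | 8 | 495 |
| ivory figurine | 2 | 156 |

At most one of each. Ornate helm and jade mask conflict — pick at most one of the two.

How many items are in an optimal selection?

3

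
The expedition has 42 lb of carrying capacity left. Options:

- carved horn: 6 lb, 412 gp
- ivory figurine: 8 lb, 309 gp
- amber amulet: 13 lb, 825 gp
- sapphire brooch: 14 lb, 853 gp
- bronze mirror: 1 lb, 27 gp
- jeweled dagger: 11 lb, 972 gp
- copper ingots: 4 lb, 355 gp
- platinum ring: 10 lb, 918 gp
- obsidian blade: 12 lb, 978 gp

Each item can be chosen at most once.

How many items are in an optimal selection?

Optimal total is 3307.
One optimal bundle: carved horn + bronze mirror + jeweled dagger + platinum ring + obsidian blade (40 lb).
Every optimal selection uses 5 items.

5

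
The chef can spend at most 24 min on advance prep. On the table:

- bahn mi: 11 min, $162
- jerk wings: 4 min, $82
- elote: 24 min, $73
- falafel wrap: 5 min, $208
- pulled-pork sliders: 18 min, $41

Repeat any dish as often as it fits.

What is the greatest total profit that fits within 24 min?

914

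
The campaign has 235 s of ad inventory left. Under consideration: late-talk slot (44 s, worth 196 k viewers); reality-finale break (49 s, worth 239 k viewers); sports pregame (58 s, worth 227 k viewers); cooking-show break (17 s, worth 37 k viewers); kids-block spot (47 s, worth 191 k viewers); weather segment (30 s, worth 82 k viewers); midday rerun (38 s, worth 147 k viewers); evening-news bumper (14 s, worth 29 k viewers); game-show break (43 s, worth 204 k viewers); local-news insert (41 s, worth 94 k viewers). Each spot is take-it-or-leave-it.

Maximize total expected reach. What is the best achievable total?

1013

By expected reach per s: reality-finale break 4.88, game-show break 4.74, late-talk slot 4.45, kids-block spot 4.06 lead.
Greedy by ratio would take late-talk slot + reality-finale break + kids-block spot + midday rerun + evening-news bumper + game-show break: 235 s used, total 1006.
The 61 s tied up in kids-block spot and evening-news bumper is better spent on sports pregame — total rises to 1013 (232 s).
No other feasible combination exceeds 1013.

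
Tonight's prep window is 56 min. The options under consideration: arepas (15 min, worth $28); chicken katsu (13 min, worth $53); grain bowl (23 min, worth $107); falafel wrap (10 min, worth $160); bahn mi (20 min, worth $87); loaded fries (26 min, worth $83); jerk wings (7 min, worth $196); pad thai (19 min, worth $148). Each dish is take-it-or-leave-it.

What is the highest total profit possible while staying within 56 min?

591

The ratio ordering already packs tightly: falafel wrap + bahn mi + jerk wings + pad thai, 56 min, 591.
Every other selection either busts 56 min or fails to beat 591.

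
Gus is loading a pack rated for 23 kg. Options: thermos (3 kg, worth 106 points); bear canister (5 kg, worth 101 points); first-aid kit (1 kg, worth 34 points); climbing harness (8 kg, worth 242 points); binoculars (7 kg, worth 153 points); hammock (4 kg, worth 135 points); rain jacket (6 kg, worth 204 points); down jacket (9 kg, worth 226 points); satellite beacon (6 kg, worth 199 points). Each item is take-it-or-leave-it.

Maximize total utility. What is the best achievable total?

Density check — thermos 35.33, first-aid kit 34.00, rain jacket 34.00 are the best per kg.
Greedy by ratio would take thermos + first-aid kit + hammock + rain jacket + satellite beacon: 20 kg used, total 678.
Replace first-aid kit and hammock with climbing harness: the trade gains 73 net, giving 751 at 23 kg.
Next best is thermos + first-aid kit + climbing harness + hammock + rain jacket at 721 (22 kg) — short by 30.

751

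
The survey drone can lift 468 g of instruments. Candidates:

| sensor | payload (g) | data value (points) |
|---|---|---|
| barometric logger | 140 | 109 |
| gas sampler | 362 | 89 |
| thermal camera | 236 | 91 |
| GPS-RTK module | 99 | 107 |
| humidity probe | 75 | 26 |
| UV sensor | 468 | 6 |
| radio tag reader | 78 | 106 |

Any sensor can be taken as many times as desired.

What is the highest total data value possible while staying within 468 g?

636

Ranking by ratio (data value/g): radio tag reader 1.36, GPS-RTK module 1.08, barometric logger 0.78.
Taking 6×radio tag reader: 468 g used, 636 in data value.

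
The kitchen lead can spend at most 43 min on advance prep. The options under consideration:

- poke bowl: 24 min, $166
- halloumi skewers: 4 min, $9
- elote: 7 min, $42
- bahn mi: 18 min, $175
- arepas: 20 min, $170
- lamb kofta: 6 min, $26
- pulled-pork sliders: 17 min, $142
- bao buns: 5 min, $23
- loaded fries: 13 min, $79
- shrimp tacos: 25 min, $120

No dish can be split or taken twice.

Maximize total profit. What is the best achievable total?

368

Best packing: bahn mi + arepas + bao buns — 43 min, 368 total.
Runner-up elote + bahn mi + pulled-pork sliders tops out at 359.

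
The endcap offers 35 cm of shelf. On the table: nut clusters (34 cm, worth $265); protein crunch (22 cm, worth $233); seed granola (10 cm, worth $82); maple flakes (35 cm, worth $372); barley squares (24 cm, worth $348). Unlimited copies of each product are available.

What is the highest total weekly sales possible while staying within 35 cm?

Taking seed granola + barley squares: 34 cm used, 430 in weekly sales.
The spare 1 cm is too small for any remaining product, and no exchange beats 430.

430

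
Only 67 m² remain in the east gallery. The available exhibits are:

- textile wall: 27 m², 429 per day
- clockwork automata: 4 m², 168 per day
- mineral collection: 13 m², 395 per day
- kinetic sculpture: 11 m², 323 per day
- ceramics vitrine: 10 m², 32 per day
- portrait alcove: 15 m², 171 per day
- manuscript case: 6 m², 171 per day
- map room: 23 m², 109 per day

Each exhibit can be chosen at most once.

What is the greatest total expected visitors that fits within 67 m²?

Best packing: textile wall + clockwork automata + mineral collection + kinetic sculpture + manuscript case — 61 m², 1486 total.
The spare 6 m² is too small for any remaining exhibit, and no exchange beats 1486.

1486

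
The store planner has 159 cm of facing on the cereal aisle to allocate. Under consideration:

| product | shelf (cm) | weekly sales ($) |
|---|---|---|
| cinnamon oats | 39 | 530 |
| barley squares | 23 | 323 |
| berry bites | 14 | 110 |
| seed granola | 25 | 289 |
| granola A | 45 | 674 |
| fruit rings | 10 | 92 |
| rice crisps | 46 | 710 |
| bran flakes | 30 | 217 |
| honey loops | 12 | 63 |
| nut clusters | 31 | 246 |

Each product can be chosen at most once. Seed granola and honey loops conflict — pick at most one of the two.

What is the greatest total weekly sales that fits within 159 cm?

2237

Taking cinnamon oats + barley squares + granola A + rice crisps: 153 cm used, 2237 in weekly sales.
That's the maximum — no feasible swap from here does better than 2237.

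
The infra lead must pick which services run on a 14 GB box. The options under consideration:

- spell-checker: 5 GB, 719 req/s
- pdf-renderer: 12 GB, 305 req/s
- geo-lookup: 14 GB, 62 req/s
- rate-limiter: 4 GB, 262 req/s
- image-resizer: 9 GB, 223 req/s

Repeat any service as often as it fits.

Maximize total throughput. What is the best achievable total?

1700

Density check — spell-checker 143.80, rate-limiter 65.50, pdf-renderer 25.42 are the best per GB.
2×spell-checker + rate-limiter uses 14 of the 14 GB and totals 1700.
Nothing else within 14 GB beats 1700.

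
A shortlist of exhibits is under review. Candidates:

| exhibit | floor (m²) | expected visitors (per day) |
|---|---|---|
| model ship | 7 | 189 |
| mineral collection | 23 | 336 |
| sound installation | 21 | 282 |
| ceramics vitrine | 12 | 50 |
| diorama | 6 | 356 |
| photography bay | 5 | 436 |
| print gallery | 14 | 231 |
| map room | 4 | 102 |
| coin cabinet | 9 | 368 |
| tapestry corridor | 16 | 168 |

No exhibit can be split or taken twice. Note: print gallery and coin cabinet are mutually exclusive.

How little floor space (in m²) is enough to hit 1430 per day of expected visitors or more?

31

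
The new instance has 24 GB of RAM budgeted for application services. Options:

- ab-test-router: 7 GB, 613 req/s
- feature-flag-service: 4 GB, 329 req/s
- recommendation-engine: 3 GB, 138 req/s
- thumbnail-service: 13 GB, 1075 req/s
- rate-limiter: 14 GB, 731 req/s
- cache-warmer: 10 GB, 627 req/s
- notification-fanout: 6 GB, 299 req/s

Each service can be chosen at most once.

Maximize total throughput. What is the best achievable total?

Ranking by ratio (throughput/GB): ab-test-router 87.57, thumbnail-service 82.69, feature-flag-service 82.25.
Taking ab-test-router + feature-flag-service + thumbnail-service: 24 GB used, 2017 in throughput.

2017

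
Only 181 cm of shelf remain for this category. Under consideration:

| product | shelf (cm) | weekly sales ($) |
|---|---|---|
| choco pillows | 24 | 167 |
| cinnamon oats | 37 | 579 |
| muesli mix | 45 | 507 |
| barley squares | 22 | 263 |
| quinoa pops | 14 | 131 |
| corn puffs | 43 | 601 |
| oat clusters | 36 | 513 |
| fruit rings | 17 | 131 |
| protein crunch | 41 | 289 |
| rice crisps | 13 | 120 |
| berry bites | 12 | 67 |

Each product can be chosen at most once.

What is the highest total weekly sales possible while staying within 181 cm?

2331

A density-first pass picks cinnamon oats + barley squares + quinoa pops + corn puffs + oat clusters + rice crisps + berry bites — 2274 at 177 cm.
Dropping barley squares and rice crisps and berry bites frees 47 cm; slotting in muesli mix (45 cm) lifts the total to 2331 at 175 cm.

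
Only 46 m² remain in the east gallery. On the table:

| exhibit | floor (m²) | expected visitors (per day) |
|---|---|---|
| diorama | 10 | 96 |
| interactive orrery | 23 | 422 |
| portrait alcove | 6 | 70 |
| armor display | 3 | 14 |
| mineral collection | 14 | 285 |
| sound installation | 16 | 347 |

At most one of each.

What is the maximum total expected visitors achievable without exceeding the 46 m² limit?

Greedy by ratio would take diorama + portrait alcove + mineral collection + sound installation: 46 m² used, total 798.
Dropping diorama and mineral collection frees 24 m²; slotting in interactive orrery (23 m²) lifts the total to 839 at 45 m².
Next best is diorama + portrait alcove + mineral collection + sound installation at 798 (46 m²) — short by 41.

839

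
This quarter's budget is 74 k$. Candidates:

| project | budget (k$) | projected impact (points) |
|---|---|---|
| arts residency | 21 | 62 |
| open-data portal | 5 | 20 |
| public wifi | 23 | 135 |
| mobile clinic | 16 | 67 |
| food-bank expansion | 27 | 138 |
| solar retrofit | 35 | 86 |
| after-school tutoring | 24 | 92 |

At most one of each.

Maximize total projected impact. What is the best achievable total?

By projected impact per k$: public wifi 5.87, food-bank expansion 5.11, mobile clinic 4.19 lead.
A density-first pass picks open-data portal + public wifi + mobile clinic + food-bank expansion — 360 at 71 k$.
The 21 k$ tied up in open-data portal and mobile clinic is better spent on after-school tutoring — total rises to 365 (74 k$).
No other feasible combination exceeds 365.

365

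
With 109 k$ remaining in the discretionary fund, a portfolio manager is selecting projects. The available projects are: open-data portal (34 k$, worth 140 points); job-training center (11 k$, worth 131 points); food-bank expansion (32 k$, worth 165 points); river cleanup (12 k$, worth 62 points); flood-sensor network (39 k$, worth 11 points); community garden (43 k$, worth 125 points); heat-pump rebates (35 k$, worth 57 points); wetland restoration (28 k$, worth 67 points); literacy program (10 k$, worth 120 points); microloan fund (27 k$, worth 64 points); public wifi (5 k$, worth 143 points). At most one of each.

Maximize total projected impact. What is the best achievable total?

Taking open-data portal + job-training center + food-bank expansion + river cleanup + literacy program + public wifi: 104 k$ used, 761 in projected impact.

761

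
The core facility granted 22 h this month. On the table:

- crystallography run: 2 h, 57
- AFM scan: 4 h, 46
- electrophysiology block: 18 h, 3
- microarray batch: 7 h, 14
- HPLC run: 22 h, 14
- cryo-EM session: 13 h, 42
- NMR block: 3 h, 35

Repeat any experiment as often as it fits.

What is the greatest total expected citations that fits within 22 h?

627

Taking 11×crystallography run: 22 h used, 627 in expected citations.
No other feasible combination exceeds 627.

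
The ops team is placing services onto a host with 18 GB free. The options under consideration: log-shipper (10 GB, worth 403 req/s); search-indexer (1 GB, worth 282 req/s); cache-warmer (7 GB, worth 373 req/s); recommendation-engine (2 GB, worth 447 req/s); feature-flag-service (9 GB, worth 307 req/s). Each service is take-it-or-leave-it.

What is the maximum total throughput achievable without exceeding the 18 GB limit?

Density check — search-indexer 282.00, recommendation-engine 223.50, cache-warmer 53.29 are the best per GB.
Taking the top-ratio services first gives search-indexer + cache-warmer + recommendation-engine for 1102 (10 GB).
The 7 GB tied up in cache-warmer is better spent on log-shipper — total rises to 1132 (13 GB).
An exhaustive check of the 32 subsets confirms 1132.

1132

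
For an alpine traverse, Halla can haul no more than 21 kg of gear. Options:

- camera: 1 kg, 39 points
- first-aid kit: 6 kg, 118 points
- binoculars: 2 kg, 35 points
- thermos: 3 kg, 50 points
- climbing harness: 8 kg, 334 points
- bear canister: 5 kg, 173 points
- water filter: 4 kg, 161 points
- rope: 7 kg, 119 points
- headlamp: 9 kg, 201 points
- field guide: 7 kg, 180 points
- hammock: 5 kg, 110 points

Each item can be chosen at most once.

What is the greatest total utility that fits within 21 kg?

By utility per kg: climbing harness 41.75, water filter 40.25, camera 39.00, bear canister 34.60 lead.
Taking the top-ratio items first gives camera + binoculars + climbing harness + bear canister + water filter for 742 (20 kg).
The 2 kg tied up in binoculars is better spent on thermos — total rises to 757 (21 kg).
Nothing else within 21 kg beats 757.

757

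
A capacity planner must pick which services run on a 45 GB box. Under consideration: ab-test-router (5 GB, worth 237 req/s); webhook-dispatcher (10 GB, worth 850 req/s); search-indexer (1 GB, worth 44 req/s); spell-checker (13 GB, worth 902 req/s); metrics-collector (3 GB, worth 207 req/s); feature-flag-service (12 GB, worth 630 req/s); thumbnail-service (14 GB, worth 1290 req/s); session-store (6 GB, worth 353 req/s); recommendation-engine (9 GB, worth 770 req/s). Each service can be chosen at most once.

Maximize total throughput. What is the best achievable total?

Density check — thumbnail-service 92.14, recommendation-engine 85.56, webhook-dispatcher 85.00 are the best per GB.
A density-first pass picks webhook-dispatcher + search-indexer + metrics-collector + thumbnail-service + session-store + recommendation-engine — 3514 at 43 GB.
Replace metrics-collector with ab-test-router: the trade gains 30 net, giving 3544 at 45 GB.
Nothing else within 45 GB beats 3544.

3544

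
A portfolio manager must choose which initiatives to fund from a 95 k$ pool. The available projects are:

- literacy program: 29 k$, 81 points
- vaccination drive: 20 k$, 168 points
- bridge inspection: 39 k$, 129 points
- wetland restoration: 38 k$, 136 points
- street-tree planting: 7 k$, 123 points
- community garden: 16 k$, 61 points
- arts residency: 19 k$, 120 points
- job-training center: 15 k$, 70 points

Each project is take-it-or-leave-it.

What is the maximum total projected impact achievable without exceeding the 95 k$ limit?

A density-first pass picks vaccination drive + street-tree planting + community garden + arts residency + job-training center — 542 at 77 k$.
Replace community garden with literacy program: the trade gains 20 net, giving 562 at 90 k$.
The spare 5 k$ is too small for any remaining project, and no exchange beats 562.

562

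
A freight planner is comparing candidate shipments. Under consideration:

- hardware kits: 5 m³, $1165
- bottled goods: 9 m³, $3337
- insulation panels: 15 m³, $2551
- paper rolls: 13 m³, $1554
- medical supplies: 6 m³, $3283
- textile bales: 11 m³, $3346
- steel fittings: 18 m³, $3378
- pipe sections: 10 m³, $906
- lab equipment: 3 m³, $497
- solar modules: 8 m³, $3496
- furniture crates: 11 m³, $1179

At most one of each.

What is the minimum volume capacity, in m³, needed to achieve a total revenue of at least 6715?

14

Look for the lowest-volume combination reaching 6715.
Taking medical supplies + solar modules gives 6779 (≥ 6715) for 14 m³.
Below 14 m³ the best achievable stays under 6715.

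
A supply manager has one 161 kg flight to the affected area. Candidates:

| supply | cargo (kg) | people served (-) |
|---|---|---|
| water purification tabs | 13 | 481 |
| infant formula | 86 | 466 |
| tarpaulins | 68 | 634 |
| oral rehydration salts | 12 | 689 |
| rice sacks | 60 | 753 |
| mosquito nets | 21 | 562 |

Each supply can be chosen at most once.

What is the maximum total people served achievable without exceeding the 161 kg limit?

Ranking by ratio (people served/kg): oral rehydration salts 57.42, water purification tabs 37.00, mosquito nets 26.76, rice sacks 12.55.
A density-first pass picks water purification tabs + oral rehydration salts + rice sacks + mosquito nets — 2485 at 106 kg.
The 13 kg tied up in water purification tabs is better spent on tarpaulins — total rises to 2638 (161 kg).
Runner-up water purification tabs + tarpaulins + oral rehydration salts + rice sacks tops out at 2557.

2638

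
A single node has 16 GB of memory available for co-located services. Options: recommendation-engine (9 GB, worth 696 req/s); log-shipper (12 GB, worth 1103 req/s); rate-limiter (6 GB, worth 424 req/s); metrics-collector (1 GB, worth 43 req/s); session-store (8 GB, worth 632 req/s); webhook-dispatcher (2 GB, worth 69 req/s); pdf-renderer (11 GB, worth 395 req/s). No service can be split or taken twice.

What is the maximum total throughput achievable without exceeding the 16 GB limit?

The ratio ordering already packs tightly: log-shipper + metrics-collector + webhook-dispatcher, 15 GB, 1215.

1215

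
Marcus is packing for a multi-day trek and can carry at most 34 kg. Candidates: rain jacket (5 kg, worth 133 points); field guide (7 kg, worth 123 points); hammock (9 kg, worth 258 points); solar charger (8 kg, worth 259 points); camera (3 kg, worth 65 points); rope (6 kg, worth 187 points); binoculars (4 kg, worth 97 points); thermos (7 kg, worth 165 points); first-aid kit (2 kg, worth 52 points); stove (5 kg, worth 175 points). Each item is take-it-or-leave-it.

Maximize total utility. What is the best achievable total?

1028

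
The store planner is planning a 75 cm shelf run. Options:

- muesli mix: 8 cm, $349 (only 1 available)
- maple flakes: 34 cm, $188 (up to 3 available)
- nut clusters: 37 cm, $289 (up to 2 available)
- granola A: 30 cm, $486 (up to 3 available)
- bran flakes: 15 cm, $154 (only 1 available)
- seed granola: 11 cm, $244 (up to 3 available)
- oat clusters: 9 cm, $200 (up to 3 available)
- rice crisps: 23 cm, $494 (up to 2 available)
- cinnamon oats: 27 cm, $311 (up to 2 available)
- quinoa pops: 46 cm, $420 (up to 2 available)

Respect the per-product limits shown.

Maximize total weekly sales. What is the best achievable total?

1781

A density-first pass picks muesli mix + 3×seed granola + 3×oat clusters — 1681 at 68 cm.
Replace 2×seed granola and 2×oat clusters with 2×rice crisps: the trade gains 100 net, giving 1781 at 74 cm.
No other feasible combination exceeds 1781.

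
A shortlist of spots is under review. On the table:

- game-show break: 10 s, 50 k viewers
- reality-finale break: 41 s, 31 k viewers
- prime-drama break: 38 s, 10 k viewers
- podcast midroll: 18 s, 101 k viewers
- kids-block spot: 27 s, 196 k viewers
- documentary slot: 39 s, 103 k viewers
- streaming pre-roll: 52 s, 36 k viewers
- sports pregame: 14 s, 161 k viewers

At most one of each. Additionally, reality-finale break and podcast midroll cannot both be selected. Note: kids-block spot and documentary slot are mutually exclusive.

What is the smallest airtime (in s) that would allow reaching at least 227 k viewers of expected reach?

32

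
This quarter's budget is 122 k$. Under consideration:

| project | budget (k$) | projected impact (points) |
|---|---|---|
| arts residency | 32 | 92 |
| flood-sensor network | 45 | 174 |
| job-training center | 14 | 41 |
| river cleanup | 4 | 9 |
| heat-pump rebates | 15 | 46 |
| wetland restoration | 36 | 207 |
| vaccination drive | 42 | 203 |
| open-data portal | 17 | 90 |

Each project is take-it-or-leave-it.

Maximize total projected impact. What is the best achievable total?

555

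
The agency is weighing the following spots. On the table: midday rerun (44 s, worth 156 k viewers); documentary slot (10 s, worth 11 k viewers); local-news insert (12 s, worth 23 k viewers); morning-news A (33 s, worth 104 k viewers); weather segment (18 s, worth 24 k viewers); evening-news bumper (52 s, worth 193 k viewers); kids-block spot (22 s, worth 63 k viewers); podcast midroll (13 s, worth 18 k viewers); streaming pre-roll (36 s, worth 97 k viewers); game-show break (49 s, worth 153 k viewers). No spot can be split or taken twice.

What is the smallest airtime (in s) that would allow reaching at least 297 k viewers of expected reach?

85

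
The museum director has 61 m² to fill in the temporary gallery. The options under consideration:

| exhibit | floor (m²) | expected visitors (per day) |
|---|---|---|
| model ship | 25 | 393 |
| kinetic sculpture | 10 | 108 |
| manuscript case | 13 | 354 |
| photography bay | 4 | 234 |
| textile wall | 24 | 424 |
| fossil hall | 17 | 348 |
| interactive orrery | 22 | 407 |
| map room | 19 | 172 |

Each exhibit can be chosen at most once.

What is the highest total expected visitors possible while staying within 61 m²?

Ranking by ratio (expected visitors/m²): photography bay 58.50, manuscript case 27.23, fossil hall 20.47.
Filling by ratio: manuscript case + photography bay + fossil hall + interactive orrery for 1343, with 5 m² left unused.
The 22 m² tied up in interactive orrery is better spent on textile wall — total rises to 1360 (58 m²).
Runner-up manuscript case + photography bay + fossil hall + interactive orrery tops out at 1343.

1360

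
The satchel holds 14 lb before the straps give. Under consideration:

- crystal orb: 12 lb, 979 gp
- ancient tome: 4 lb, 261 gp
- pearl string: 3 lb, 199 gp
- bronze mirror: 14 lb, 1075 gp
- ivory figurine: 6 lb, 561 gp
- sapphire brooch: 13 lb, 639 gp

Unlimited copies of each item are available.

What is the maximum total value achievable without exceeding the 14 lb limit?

1122

Ranking by ratio (value/lb): ivory figurine 93.50, crystal orb 81.58, bronze mirror 76.79, pearl string 66.33.
2×ivory figurine uses 12 of the 14 lb and totals 1122.
Every other selection either busts 14 lb or fails to beat 1122.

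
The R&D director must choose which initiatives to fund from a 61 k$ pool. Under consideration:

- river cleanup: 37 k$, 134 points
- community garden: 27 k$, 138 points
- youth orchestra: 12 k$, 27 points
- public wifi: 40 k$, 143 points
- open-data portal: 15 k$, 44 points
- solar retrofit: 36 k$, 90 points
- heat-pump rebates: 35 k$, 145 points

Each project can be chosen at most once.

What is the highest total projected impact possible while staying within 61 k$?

209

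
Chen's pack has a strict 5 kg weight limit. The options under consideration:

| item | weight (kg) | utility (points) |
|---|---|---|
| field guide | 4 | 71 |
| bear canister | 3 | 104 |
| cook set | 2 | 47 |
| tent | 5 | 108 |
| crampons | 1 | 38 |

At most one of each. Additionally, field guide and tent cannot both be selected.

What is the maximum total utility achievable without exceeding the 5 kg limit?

Ranking by ratio (utility/kg): crampons 38.00, bear canister 34.67, cook set 23.50, tent 21.60.
The ratio heuristic lands on bear canister + crampons (142) but leaves 1 kg idle.
Dropping crampons frees 1 kg; slotting in cook set (2 kg) lifts the total to 151 at 5 kg.

151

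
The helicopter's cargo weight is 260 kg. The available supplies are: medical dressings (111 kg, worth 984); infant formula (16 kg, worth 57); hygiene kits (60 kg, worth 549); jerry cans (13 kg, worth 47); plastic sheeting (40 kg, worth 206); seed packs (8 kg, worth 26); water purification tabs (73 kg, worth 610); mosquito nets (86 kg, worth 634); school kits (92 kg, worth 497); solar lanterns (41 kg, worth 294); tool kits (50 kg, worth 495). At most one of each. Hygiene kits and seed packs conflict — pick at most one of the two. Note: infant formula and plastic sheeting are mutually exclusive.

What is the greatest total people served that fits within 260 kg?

Best packing: medical dressings + infant formula + hygiene kits + water purification tabs — 260 kg, 2200 total.

2200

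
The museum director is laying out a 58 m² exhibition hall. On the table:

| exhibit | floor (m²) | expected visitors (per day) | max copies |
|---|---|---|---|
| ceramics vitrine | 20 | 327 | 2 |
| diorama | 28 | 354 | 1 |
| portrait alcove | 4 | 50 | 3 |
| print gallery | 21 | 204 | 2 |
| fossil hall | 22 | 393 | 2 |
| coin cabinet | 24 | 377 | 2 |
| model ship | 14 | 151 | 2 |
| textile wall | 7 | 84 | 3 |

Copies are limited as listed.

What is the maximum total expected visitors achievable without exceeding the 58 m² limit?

954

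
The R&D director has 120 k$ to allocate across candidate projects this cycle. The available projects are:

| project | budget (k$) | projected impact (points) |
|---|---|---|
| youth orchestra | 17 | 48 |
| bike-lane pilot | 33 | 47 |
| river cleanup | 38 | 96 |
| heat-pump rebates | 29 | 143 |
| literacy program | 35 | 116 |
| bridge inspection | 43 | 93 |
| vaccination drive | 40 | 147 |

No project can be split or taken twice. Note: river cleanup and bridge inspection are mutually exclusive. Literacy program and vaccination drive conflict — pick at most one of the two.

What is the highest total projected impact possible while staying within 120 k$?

403

Youth orchestra + river cleanup + heat-pump rebates + literacy program uses 119 of the 120 k$ and totals 403.
The closest alternative, river cleanup + heat-pump rebates + vaccination drive, reaches only 386.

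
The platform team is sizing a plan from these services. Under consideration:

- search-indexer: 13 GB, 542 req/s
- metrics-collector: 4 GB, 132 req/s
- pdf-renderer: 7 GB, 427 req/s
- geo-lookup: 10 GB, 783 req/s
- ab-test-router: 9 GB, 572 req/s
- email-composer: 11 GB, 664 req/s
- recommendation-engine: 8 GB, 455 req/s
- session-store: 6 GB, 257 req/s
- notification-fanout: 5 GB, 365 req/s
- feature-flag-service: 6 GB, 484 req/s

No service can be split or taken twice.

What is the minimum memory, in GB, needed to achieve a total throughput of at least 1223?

Minimise GB subject to total throughput ≥ 1223.
geo-lookup + feature-flag-service reaches 1267 using 16 GB.
Below 16 GB the best achievable stays under 1223.

16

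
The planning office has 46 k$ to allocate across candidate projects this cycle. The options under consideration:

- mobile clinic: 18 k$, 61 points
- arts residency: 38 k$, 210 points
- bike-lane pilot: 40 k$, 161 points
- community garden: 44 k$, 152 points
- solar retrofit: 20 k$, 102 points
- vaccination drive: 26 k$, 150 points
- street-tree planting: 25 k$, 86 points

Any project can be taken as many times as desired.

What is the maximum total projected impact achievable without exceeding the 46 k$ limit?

252

Ranking by ratio (projected impact/k$): vaccination drive 5.77, arts residency 5.53, solar retrofit 5.10.
Taking solar retrofit + vaccination drive: 46 k$ used, 252 in projected impact.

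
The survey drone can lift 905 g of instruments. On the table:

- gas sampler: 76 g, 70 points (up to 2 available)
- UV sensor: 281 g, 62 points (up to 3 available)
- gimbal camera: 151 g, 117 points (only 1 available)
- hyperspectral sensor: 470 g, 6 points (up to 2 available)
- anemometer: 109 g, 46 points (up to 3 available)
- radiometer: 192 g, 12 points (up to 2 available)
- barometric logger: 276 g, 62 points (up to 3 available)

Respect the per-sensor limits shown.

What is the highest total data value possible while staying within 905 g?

411

Taking the top-ratio sensors first gives 2×gas sampler + gimbal camera + 3×anemometer + radiometer for 407 (822 g).
Replace anemometer and radiometer with barometric logger: the trade gains 4 net, giving 411 at 797 g.
Nothing else within 905 g beats 411.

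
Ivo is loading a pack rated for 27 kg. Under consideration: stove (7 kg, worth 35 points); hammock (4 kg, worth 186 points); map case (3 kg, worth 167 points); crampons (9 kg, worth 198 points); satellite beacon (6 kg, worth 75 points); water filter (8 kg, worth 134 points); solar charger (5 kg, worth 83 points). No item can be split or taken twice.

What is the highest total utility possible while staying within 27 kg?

Filling by ratio: hammock + map case + crampons + water filter for 685, with 3 kg left unused.
Replace water filter with satellite beacon + solar charger: the trade gains 24 net, giving 709 at 27 kg.
An exhaustive check of the 128 subsets confirms 709.

709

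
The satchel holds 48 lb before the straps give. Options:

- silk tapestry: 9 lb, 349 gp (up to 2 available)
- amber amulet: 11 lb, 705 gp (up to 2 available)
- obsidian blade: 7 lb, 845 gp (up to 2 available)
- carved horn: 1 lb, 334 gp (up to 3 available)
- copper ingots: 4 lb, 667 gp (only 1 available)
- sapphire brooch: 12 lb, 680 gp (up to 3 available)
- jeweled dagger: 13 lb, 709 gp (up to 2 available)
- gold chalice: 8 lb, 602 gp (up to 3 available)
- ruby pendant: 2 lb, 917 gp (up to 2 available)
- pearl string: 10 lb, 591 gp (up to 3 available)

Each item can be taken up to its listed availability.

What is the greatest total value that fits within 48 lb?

6665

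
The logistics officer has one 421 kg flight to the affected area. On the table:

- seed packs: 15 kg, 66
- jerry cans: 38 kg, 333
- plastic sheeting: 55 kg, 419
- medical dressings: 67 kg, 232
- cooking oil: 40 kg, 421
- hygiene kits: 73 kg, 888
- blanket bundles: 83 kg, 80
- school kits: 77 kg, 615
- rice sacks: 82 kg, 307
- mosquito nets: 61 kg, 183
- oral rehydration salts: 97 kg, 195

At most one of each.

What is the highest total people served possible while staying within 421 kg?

Taking the top-ratio supplies first gives seed packs + jerry cans + plastic sheeting + cooking oil + hygiene kits + school kits + rice sacks for 3049 (380 kg).
Replace seed packs and rice sacks with medical dressings + mosquito nets: the trade gains 42 net, giving 3091 at 411 kg.
No other feasible combination exceeds 3091.

3091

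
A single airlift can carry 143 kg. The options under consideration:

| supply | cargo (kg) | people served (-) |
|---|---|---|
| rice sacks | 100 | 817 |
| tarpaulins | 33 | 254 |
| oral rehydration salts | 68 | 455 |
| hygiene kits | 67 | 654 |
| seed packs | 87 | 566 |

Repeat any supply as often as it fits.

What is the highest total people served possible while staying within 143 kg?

1308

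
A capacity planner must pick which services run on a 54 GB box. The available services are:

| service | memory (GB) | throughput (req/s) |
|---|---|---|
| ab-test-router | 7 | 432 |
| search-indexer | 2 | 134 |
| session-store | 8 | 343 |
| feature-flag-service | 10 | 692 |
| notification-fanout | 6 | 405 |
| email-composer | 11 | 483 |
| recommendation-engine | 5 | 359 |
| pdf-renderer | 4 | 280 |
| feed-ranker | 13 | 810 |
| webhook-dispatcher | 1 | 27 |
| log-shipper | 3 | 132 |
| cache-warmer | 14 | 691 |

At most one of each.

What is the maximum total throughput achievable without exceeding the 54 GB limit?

Filling by ratio: ab-test-router + search-indexer + feature-flag-service + notification-fanout + recommendation-engine + pdf-renderer + feed-ranker + webhook-dispatcher + log-shipper for 3271, with 3 GB left unused.
Dropping ab-test-router and webhook-dispatcher and log-shipper frees 11 GB; slotting in cache-warmer (14 GB) lifts the total to 3371 at 54 GB.
Runner-up ab-test-router + session-store + feature-flag-service + notification-fanout + recommendation-engine + pdf-renderer + feed-ranker + webhook-dispatcher tops out at 3348.

3371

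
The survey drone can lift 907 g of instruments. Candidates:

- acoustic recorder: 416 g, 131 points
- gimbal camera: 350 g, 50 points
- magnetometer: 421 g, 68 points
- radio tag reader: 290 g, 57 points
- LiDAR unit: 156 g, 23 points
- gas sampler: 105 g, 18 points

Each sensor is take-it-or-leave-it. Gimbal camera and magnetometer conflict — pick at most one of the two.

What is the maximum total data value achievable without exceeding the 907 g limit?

211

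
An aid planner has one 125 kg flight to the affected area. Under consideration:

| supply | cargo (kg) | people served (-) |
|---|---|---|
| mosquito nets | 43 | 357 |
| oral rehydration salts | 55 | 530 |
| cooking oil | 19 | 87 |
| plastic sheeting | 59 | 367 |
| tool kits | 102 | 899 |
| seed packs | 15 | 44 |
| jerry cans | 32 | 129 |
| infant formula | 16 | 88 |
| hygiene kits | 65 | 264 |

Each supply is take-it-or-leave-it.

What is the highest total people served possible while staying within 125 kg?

Ranking by ratio (people served/kg): oral rehydration salts 9.64, tool kits 8.81, mosquito nets 8.30.
Filling by ratio: mosquito nets + oral rehydration salts + infant formula for 975, with 11 kg left unused.
Replace mosquito nets and oral rehydration salts with tool kits: the trade gains 12 net, giving 987 at 118 kg.
The closest alternative, cooking oil + tool kits, reaches only 986.

987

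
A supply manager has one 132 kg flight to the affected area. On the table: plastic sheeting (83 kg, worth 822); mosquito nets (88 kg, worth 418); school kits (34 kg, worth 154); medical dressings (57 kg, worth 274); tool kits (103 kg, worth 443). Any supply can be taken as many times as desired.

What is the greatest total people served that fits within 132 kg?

Ranking by ratio (people served/kg): plastic sheeting 9.90, medical dressings 4.81, mosquito nets 4.75, school kits 4.53.
The ratio ordering already packs tightly: plastic sheeting + school kits, 117 kg, 976.
No other feasible combination exceeds 976.

976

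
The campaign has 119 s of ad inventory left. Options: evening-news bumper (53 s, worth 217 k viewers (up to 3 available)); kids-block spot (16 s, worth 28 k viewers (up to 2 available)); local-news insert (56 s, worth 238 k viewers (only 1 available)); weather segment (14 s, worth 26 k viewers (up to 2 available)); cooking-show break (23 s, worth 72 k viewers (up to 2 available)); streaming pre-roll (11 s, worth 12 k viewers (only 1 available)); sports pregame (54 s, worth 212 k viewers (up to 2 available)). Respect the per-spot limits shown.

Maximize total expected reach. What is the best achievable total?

455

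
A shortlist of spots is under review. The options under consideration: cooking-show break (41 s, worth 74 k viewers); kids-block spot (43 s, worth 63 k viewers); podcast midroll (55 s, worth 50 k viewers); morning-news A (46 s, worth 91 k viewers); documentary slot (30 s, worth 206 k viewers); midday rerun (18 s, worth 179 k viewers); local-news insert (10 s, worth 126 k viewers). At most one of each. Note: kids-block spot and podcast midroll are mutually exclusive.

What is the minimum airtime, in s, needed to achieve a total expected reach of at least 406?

58

Need the lightest bundle worth ≥ 406.
Taking documentary slot + midday rerun + local-news insert gives 511 (≥ 406) for 58 s.
No combination under 58 s hits 406.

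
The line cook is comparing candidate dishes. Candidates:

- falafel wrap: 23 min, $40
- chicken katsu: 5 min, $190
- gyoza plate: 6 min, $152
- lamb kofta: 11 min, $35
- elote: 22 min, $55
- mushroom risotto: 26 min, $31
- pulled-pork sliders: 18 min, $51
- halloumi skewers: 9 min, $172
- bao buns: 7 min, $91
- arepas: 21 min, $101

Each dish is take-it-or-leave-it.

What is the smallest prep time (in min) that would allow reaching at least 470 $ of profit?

20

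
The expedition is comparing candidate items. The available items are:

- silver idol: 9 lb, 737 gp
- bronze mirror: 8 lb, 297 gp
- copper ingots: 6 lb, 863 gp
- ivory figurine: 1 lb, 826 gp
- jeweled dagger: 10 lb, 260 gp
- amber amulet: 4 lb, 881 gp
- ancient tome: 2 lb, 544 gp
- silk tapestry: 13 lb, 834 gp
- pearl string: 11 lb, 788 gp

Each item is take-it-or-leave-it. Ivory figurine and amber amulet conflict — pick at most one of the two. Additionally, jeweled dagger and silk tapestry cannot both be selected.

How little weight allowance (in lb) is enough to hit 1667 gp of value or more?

Look for the lowest-weight combination reaching 1667.
copper ingots + ivory figurine: 1689 value at 7 lb.
Below 7 lb the best achievable stays under 1667.

7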